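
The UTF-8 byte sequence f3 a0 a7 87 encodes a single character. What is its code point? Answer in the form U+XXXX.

Leading byte 0xF3 = 11110011 matches 11110xxx → 4-byte sequence.
Byte 1: 0xF3 = 11110011, payload 011 (3 bits).
Byte 2: 0xA0 = 10100000 (10xxxxxx ✓), payload 100000.
Byte 3: 0xA7 = 10100111 (10xxxxxx ✓), payload 100111.
Byte 4: 0x87 = 10000111 (10xxxxxx ✓), payload 000111.
Concatenate: 011100000100111000111 = 0xE09C7 (21 bits → U+E09C7).

U+E09C7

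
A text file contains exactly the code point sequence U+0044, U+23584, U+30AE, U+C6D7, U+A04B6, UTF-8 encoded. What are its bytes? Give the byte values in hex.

U+0044: 1-byte form → 44.
U+23584: 4-byte form → F0 A3 96 84.
U+30AE: 3-byte form → E3 82 AE.
U+C6D7: 3-byte form → EC 9B 97.
U+A04B6: 4-byte form → F2 A0 92 B6.
Concatenated (15 bytes): 44 F0 A3 96 84 E3 82 AE EC 9B 97 F2 A0 92 B6.

44 F0 A3 96 84 E3 82 AE EC 9B 97 F2 A0 92 B6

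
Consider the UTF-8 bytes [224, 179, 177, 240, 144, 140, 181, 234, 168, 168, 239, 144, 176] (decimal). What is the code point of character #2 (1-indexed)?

U+10335

Offset 0: leading byte 0xE0 = 11100000 → 3-byte char #1 = E0 B3 B1.
Offset 3: leading byte 0xF0 = 11110000 → 4-byte char #2 = F0 90 8C B5.
Leading byte 0xF0 = 11110000 matches 11110xxx → 4-byte sequence.
Byte 1: 0xF0 = 11110000, payload 000 (3 bits).
Byte 2: 0x90 = 10010000 (10xxxxxx ✓), payload 010000.
Byte 3: 0x8C = 10001100 (10xxxxxx ✓), payload 001100.
Byte 4: 0xB5 = 10110101 (10xxxxxx ✓), payload 110101.
Concatenate: 000010000001100110101 = 0x10335 (21 bits → U+10335).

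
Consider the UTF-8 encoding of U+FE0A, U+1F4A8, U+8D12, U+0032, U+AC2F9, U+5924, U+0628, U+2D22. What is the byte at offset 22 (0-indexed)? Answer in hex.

0xA2

U+FE0A → 3-byte form EF B8 8A at offsets 0–2.
U+1F4A8 → 4-byte form F0 9F 92 A8 at offsets 3–6.
U+8D12 → 3-byte form E8 B4 92 at offsets 7–9.
U+0032 → 1-byte form 32 at offsets 10–10.
U+AC2F9 → 4-byte form F2 AC 8B B9 at offsets 11–14.
U+5924 → 3-byte form E5 A4 A4 at offsets 15–17.
U+0628 → 2-byte form D8 A8 at offsets 18–19.
U+2D22 → 3-byte form E2 B4 A2 at offsets 20–22.
Offset 22 falls in char 8's range; it's byte 3 of E2 B4 A2 = 0xA2.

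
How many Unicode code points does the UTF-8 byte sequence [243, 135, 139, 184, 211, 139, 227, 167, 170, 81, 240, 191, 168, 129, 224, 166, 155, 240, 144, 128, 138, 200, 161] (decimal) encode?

Byte at offset 0: 0xF3 = 11110011 → 4-byte char (#1). Advance 4.
Byte at offset 4: 0xD3 = 11010011 → 2-byte char (#2). Advance 2.
Byte at offset 6: 0xE3 = 11100011 → 3-byte char (#3). Advance 3.
Byte at offset 9: 0x51 = 01010001 → 1-byte char (#4). Advance 1.
Byte at offset 10: 0xF0 = 11110000 → 4-byte char (#5). Advance 4.
Byte at offset 14: 0xE0 = 11100000 → 3-byte char (#6). Advance 3.
Byte at offset 17: 0xF0 = 11110000 → 4-byte char (#7). Advance 4.
Byte at offset 21: 0xC8 = 11001000 → 2-byte char (#8). Advance 2.
Reached end at offset 23 after 8 code points.

8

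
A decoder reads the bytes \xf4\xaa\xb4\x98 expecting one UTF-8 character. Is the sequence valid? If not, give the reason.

Leading byte 0xF4 = 11110100 → 4-byte form.
Payload = 0x12AD18, which exceeds U+10FFFF, the maximum Unicode code point. (Leading bytes F5–FF, or F4 followed by ≥ 0x90, are invalid.)

invalid (encodes a value above U+10FFFF)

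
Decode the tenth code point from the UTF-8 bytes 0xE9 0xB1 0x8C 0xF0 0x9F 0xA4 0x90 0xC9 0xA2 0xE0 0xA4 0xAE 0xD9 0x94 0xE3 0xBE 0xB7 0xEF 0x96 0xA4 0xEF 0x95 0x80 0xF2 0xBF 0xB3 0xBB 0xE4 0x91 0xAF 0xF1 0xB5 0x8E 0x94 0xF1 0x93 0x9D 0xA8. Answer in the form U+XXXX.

U+446F

Offset 0: leading byte 0xE9 = 11101001 → 3-byte char #1 = E9 B1 8C.
Offset 3: leading byte 0xF0 = 11110000 → 4-byte char #2 = F0 9F A4 90.
Offset 7: leading byte 0xC9 = 11001001 → 2-byte char #3 = C9 A2.
Offset 9: leading byte 0xE0 = 11100000 → 3-byte char #4 = E0 A4 AE.
Offset 12: leading byte 0xD9 = 11011001 → 2-byte char #5 = D9 94.
Offset 14: leading byte 0xE3 = 11100011 → 3-byte char #6 = E3 BE B7.
Offset 17: leading byte 0xEF = 11101111 → 3-byte char #7 = EF 96 A4.
Offset 20: leading byte 0xEF = 11101111 → 3-byte char #8 = EF 95 80.
Offset 23: leading byte 0xF2 = 11110010 → 4-byte char #9 = F2 BF B3 BB.
Offset 27: leading byte 0xE4 = 11100100 → 3-byte char #10 = E4 91 AF.
Leading byte 0xE4 = 11100100 matches 1110xxxx → 3-byte sequence.
Byte 1: 0xE4 = 11100100, payload 0100 (4 bits).
Byte 2: 0x91 = 10010001 (10xxxxxx ✓), payload 010001.
Byte 3: 0xAF = 10101111 (10xxxxxx ✓), payload 101111.
Concatenate: 0100010001101111 = 0x446F (16 bits → U+446F).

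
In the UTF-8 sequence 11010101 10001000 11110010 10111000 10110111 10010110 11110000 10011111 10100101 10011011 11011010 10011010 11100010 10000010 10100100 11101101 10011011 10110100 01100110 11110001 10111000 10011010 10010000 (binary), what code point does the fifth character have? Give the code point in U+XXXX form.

Offset 0: leading byte 0xD5 = 11010101 → 2-byte char #1 = D5 88.
Offset 2: leading byte 0xF2 = 11110010 → 4-byte char #2 = F2 B8 B7 96.
Offset 6: leading byte 0xF0 = 11110000 → 4-byte char #3 = F0 9F A5 9B.
Offset 10: leading byte 0xDA = 11011010 → 2-byte char #4 = DA 9A.
Offset 12: leading byte 0xE2 = 11100010 → 3-byte char #5 = E2 82 A4.
Leading byte 0xE2 = 11100010 matches 1110xxxx → 3-byte sequence.
Byte 1: 0xE2 = 11100010, payload 0010 (4 bits).
Byte 2: 0x82 = 10000010 (10xxxxxx ✓), payload 000010.
Byte 3: 0xA4 = 10100100 (10xxxxxx ✓), payload 100100.
Concatenate: 0010000010100100 = 0x20A4 (16 bits → U+20A4).

U+20A4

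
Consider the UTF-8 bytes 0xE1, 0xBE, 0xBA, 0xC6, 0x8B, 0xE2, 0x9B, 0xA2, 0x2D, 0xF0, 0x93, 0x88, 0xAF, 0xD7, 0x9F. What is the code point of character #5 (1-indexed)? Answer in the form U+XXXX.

U+1322F

Offset 0: leading byte 0xE1 = 11100001 → 3-byte char #1 = E1 BE BA.
Offset 3: leading byte 0xC6 = 11000110 → 2-byte char #2 = C6 8B.
Offset 5: leading byte 0xE2 = 11100010 → 3-byte char #3 = E2 9B A2.
Offset 8: leading byte 0x2D = 00101101 → 1-byte char #4 = 2D.
Offset 9: leading byte 0xF0 = 11110000 → 4-byte char #5 = F0 93 88 AF.
Leading byte 0xF0 = 11110000 matches 11110xxx → 4-byte sequence.
Byte 1: 0xF0 = 11110000, payload 000 (3 bits).
Byte 2: 0x93 = 10010011 (10xxxxxx ✓), payload 010011.
Byte 3: 0x88 = 10001000 (10xxxxxx ✓), payload 001000.
Byte 4: 0xAF = 10101111 (10xxxxxx ✓), payload 101111.
Concatenate: 000010011001000101111 = 0x1322F (21 bits → U+1322F).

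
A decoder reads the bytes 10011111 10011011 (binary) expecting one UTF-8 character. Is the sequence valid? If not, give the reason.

invalid (continuation byte with no leading byte)

Byte 0x9F = 10011111 has the form 10xxxxxx — a continuation byte — but there is no preceding leading byte.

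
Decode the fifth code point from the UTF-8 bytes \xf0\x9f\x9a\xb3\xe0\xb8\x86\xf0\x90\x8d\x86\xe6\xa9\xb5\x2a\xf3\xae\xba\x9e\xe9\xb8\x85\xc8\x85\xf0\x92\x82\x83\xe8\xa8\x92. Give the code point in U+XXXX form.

Offset 0: leading byte 0xF0 = 11110000 → 4-byte char #1 = F0 9F 9A B3.
Offset 4: leading byte 0xE0 = 11100000 → 3-byte char #2 = E0 B8 86.
Offset 7: leading byte 0xF0 = 11110000 → 4-byte char #3 = F0 90 8D 86.
Offset 11: leading byte 0xE6 = 11100110 → 3-byte char #4 = E6 A9 B5.
Offset 14: leading byte 0x2A = 00101010 → 1-byte char #5 = 2A.
Leading byte 0x2A = 00101010 matches 0xxxxxxx → 1-byte sequence.
Byte 1: 0x2A = 00101010, payload 0101010 (7 bits).
Concatenate: 0101010 = 0x2A (7 bits → U+002A).

U+002A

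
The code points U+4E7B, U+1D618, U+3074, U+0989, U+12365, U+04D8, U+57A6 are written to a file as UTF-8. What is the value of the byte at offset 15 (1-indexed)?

1-indexed offset 15 is 0-indexed offset 14.
U+4E7B → 3-byte form E4 B9 BB at offsets 0–2.
U+1D618 → 4-byte form F0 9D 98 98 at offsets 3–6.
U+3074 → 3-byte form E3 81 B4 at offsets 7–9.
U+0989 → 3-byte form E0 A6 89 at offsets 10–12.
U+12365 → 4-byte form F0 92 8D A5 at offsets 13–16.
Offset 14 falls in char 5's range; it's byte 2 of F0 92 8D A5 = 0x92.

0x92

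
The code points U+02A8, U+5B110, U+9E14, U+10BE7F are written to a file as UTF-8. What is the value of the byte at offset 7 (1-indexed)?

0xE9

1-indexed offset 7 is 0-indexed offset 6.
U+02A8 → 2-byte form CA A8 at offsets 0–1.
U+5B110 → 4-byte form F1 9B 84 90 at offsets 2–5.
U+9E14 → 3-byte form E9 B8 94 at offsets 6–8.
Offset 6 falls in char 3's range; it's byte 1 of E9 B8 94 = 0xE9.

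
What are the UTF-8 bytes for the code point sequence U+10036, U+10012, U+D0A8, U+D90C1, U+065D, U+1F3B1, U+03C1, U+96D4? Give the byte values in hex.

U+10036: 4-byte form → F0 90 80 B6.
U+10012: 4-byte form → F0 90 80 92.
U+D0A8: 3-byte form → ED 82 A8.
U+D90C1: 4-byte form → F3 99 83 81.
U+065D: 2-byte form → D9 9D.
U+1F3B1: 4-byte form → F0 9F 8E B1.
U+03C1: 2-byte form → CF 81.
U+96D4: 3-byte form → E9 9B 94.
Concatenated (26 bytes): F0 90 80 B6 F0 90 80 92 ED 82 A8 F3 99 83 81 D9 9D F0 9F 8E B1 CF 81 E9 9B 94.

F0 90 80 B6 F0 90 80 92 ED 82 A8 F3 99 83 81 D9 9D F0 9F 8E B1 CF 81 E9 9B 94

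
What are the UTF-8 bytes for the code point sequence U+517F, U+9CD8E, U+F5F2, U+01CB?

E5 85 BF F2 9C B6 8E EF 97 B2 C7 8B

U+517F: 3-byte form → E5 85 BF.
U+9CD8E: 4-byte form → F2 9C B6 8E.
U+F5F2: 3-byte form → EF 97 B2.
U+01CB: 2-byte form → C7 8B.
Concatenated (12 bytes): E5 85 BF F2 9C B6 8E EF 97 B2 C7 8B.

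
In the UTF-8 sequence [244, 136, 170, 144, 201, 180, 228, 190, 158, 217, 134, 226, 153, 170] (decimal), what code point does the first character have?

Offset 0: leading byte 0xF4 = 11110100 → 4-byte char #1 = F4 88 AA 90.
Leading byte 0xF4 = 11110100 matches 11110xxx → 4-byte sequence.
Byte 1: 0xF4 = 11110100, payload 100 (3 bits).
Byte 2: 0x88 = 10001000 (10xxxxxx ✓), payload 001000.
Byte 3: 0xAA = 10101010 (10xxxxxx ✓), payload 101010.
Byte 4: 0x90 = 10010000 (10xxxxxx ✓), payload 010000.
Concatenate: 100001000101010010000 = 0x108A90 (21 bits → U+108A90).

U+108A90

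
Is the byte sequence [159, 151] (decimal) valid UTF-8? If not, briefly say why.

invalid (continuation byte with no leading byte)

Byte 0x9F = 10011111 has the form 10xxxxxx — a continuation byte — but there is no preceding leading byte.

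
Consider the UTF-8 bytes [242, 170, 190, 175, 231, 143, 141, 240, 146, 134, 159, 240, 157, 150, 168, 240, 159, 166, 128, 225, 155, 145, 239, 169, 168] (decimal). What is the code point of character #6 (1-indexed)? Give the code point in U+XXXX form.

Offset 0: leading byte 0xF2 = 11110010 → 4-byte char #1 = F2 AA BE AF.
Offset 4: leading byte 0xE7 = 11100111 → 3-byte char #2 = E7 8F 8D.
Offset 7: leading byte 0xF0 = 11110000 → 4-byte char #3 = F0 92 86 9F.
Offset 11: leading byte 0xF0 = 11110000 → 4-byte char #4 = F0 9D 96 A8.
Offset 15: leading byte 0xF0 = 11110000 → 4-byte char #5 = F0 9F A6 80.
Offset 19: leading byte 0xE1 = 11100001 → 3-byte char #6 = E1 9B 91.
Leading byte 0xE1 = 11100001 matches 1110xxxx → 3-byte sequence.
Byte 1: 0xE1 = 11100001, payload 0001 (4 bits).
Byte 2: 0x9B = 10011011 (10xxxxxx ✓), payload 011011.
Byte 3: 0x91 = 10010001 (10xxxxxx ✓), payload 010001.
Concatenate: 0001011011010001 = 0x16D1 (16 bits → U+16D1).

U+16D1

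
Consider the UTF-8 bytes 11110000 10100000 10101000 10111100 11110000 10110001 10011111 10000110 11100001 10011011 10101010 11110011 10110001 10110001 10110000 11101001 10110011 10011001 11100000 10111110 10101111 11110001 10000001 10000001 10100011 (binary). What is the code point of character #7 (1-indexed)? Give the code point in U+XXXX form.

U+41063

Offset 0: leading byte 0xF0 = 11110000 → 4-byte char #1 = F0 A0 A8 BC.
Offset 4: leading byte 0xF0 = 11110000 → 4-byte char #2 = F0 B1 9F 86.
Offset 8: leading byte 0xE1 = 11100001 → 3-byte char #3 = E1 9B AA.
Offset 11: leading byte 0xF3 = 11110011 → 4-byte char #4 = F3 B1 B1 B0.
Offset 15: leading byte 0xE9 = 11101001 → 3-byte char #5 = E9 B3 99.
Offset 18: leading byte 0xE0 = 11100000 → 3-byte char #6 = E0 BE AF.
Offset 21: leading byte 0xF1 = 11110001 → 4-byte char #7 = F1 81 81 A3.
Leading byte 0xF1 = 11110001 matches 11110xxx → 4-byte sequence.
Byte 1: 0xF1 = 11110001, payload 001 (3 bits).
Byte 2: 0x81 = 10000001 (10xxxxxx ✓), payload 000001.
Byte 3: 0x81 = 10000001 (10xxxxxx ✓), payload 000001.
Byte 4: 0xA3 = 10100011 (10xxxxxx ✓), payload 100011.
Concatenate: 001000001000001100011 = 0x41063 (21 bits → U+41063).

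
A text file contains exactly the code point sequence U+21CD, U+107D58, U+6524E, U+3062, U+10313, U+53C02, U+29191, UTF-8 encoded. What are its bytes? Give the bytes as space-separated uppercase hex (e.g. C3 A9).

E2 87 8D F4 87 B5 98 F1 A5 89 8E E3 81 A2 F0 90 8C 93 F1 93 B0 82 F0 A9 86 91

U+21CD: 3-byte form → E2 87 8D.
U+107D58: 4-byte form → F4 87 B5 98.
U+6524E: 4-byte form → F1 A5 89 8E.
U+3062: 3-byte form → E3 81 A2.
U+10313: 4-byte form → F0 90 8C 93.
U+53C02: 4-byte form → F1 93 B0 82.
U+29191: 4-byte form → F0 A9 86 91.
Concatenated (26 bytes): E2 87 8D F4 87 B5 98 F1 A5 89 8E E3 81 A2 F0 90 8C 93 F1 93 B0 82 F0 A9 86 91.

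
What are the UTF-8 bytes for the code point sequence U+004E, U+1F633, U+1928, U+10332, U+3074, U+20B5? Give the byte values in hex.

4E F0 9F 98 B3 E1 A4 A8 F0 90 8C B2 E3 81 B4 E2 82 B5

U+004E: 1-byte form → 4E.
U+1F633: 4-byte form → F0 9F 98 B3.
U+1928: 3-byte form → E1 A4 A8.
U+10332: 4-byte form → F0 90 8C B2.
U+3074: 3-byte form → E3 81 B4.
U+20B5: 3-byte form → E2 82 B5.
Concatenated (18 bytes): 4E F0 9F 98 B3 E1 A4 A8 F0 90 8C B2 E3 81 B4 E2 82 B5.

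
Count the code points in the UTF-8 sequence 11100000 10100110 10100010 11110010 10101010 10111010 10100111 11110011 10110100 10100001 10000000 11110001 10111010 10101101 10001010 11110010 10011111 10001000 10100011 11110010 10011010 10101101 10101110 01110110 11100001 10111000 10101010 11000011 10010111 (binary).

9

Byte at offset 0: 0xE0 = 11100000 → 3-byte char (#1). Advance 3.
Byte at offset 3: 0xF2 = 11110010 → 4-byte char (#2). Advance 4.
Byte at offset 7: 0xF3 = 11110011 → 4-byte char (#3). Advance 4.
Byte at offset 11: 0xF1 = 11110001 → 4-byte char (#4). Advance 4.
Byte at offset 15: 0xF2 = 11110010 → 4-byte char (#5). Advance 4.
Byte at offset 19: 0xF2 = 11110010 → 4-byte char (#6). Advance 4.
Byte at offset 23: 0x76 = 01110110 → 1-byte char (#7). Advance 1.
Byte at offset 24: 0xE1 = 11100001 → 3-byte char (#8). Advance 3.
Byte at offset 27: 0xC3 = 11000011 → 2-byte char (#9). Advance 2.
Reached end at offset 29 after 9 code points.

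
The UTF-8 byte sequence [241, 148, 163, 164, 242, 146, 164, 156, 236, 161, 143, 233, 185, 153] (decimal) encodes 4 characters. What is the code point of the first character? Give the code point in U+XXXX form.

Offset 0: leading byte 0xF1 = 11110001 → 4-byte char #1 = F1 94 A3 A4.
Leading byte 0xF1 = 11110001 matches 11110xxx → 4-byte sequence.
Byte 1: 0xF1 = 11110001, payload 001 (3 bits).
Byte 2: 0x94 = 10010100 (10xxxxxx ✓), payload 010100.
Byte 3: 0xA3 = 10100011 (10xxxxxx ✓), payload 100011.
Byte 4: 0xA4 = 10100100 (10xxxxxx ✓), payload 100100.
Concatenate: 001010100100011100100 = 0x548E4 (21 bits → U+548E4).

U+548E4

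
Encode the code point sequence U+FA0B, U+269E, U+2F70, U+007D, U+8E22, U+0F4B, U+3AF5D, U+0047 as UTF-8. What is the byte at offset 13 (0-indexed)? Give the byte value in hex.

U+FA0B → 3-byte form EF A8 8B at offsets 0–2.
U+269E → 3-byte form E2 9A 9E at offsets 3–5.
U+2F70 → 3-byte form E2 BD B0 at offsets 6–8.
U+007D → 1-byte form 7D at offsets 9–9.
U+8E22 → 3-byte form E8 B8 A2 at offsets 10–12.
U+0F4B → 3-byte form E0 BD 8B at offsets 13–15.
Offset 13 falls in char 6's range; it's byte 1 of E0 BD 8B = 0xE0.

0xE0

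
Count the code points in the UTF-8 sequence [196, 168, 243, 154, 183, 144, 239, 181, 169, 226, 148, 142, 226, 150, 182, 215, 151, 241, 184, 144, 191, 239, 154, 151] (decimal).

Byte at offset 0: 0xC4 = 11000100 → 2-byte char (#1). Advance 2.
Byte at offset 2: 0xF3 = 11110011 → 4-byte char (#2). Advance 4.
Byte at offset 6: 0xEF = 11101111 → 3-byte char (#3). Advance 3.
Byte at offset 9: 0xE2 = 11100010 → 3-byte char (#4). Advance 3.
Byte at offset 12: 0xE2 = 11100010 → 3-byte char (#5). Advance 3.
Byte at offset 15: 0xD7 = 11010111 → 2-byte char (#6). Advance 2.
Byte at offset 17: 0xF1 = 11110001 → 4-byte char (#7). Advance 4.
Byte at offset 21: 0xEF = 11101111 → 3-byte char (#8). Advance 3.
Reached end at offset 24 after 8 code points.

8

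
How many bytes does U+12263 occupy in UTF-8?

U+12263 = 0x12263. UTF-8 uses 1 byte below 0x80, 2 below 0x800, 3 below 0x10000, 4 up to 0x10FFFF. 0x12263 is in U+10000–U+10FFFF → 4 bytes.

4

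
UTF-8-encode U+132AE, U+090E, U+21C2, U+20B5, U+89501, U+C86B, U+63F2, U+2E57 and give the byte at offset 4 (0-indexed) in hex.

U+132AE → 4-byte form F0 93 8A AE at offsets 0–3.
U+090E → 3-byte form E0 A4 8E at offsets 4–6.
Offset 4 falls in char 2's range; it's byte 1 of E0 A4 8E = 0xE0.

0xE0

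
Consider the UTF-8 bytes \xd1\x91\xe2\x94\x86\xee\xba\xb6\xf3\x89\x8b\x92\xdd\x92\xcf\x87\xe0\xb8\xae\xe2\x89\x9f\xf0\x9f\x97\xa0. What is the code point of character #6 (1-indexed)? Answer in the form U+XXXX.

Offset 0: leading byte 0xD1 = 11010001 → 2-byte char #1 = D1 91.
Offset 2: leading byte 0xE2 = 11100010 → 3-byte char #2 = E2 94 86.
Offset 5: leading byte 0xEE = 11101110 → 3-byte char #3 = EE BA B6.
Offset 8: leading byte 0xF3 = 11110011 → 4-byte char #4 = F3 89 8B 92.
Offset 12: leading byte 0xDD = 11011101 → 2-byte char #5 = DD 92.
Offset 14: leading byte 0xCF = 11001111 → 2-byte char #6 = CF 87.
Leading byte 0xCF = 11001111 matches 110xxxxx → 2-byte sequence.
Byte 1: 0xCF = 11001111, payload 01111 (5 bits).
Byte 2: 0x87 = 10000111 (10xxxxxx ✓), payload 000111.
Concatenate: 01111000111 = 0x3C7 (11 bits → U+03C7).

U+03C7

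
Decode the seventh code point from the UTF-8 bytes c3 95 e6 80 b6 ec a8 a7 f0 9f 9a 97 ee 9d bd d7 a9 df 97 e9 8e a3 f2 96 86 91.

Offset 0: leading byte 0xC3 = 11000011 → 2-byte char #1 = C3 95.
Offset 2: leading byte 0xE6 = 11100110 → 3-byte char #2 = E6 80 B6.
Offset 5: leading byte 0xEC = 11101100 → 3-byte char #3 = EC A8 A7.
Offset 8: leading byte 0xF0 = 11110000 → 4-byte char #4 = F0 9F 9A 97.
Offset 12: leading byte 0xEE = 11101110 → 3-byte char #5 = EE 9D BD.
Offset 15: leading byte 0xD7 = 11010111 → 2-byte char #6 = D7 A9.
Offset 17: leading byte 0xDF = 11011111 → 2-byte char #7 = DF 97.
Leading byte 0xDF = 11011111 matches 110xxxxx → 2-byte sequence.
Byte 1: 0xDF = 11011111, payload 11111 (5 bits).
Byte 2: 0x97 = 10010111 (10xxxxxx ✓), payload 010111.
Concatenate: 11111010111 = 0x7D7 (11 bits → U+07D7).

U+07D7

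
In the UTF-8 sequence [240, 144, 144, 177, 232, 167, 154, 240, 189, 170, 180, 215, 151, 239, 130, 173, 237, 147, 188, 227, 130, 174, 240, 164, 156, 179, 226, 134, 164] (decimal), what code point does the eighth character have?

U+24733

Offset 0: leading byte 0xF0 = 11110000 → 4-byte char #1 = F0 90 90 B1.
Offset 4: leading byte 0xE8 = 11101000 → 3-byte char #2 = E8 A7 9A.
Offset 7: leading byte 0xF0 = 11110000 → 4-byte char #3 = F0 BD AA B4.
Offset 11: leading byte 0xD7 = 11010111 → 2-byte char #4 = D7 97.
Offset 13: leading byte 0xEF = 11101111 → 3-byte char #5 = EF 82 AD.
Offset 16: leading byte 0xED = 11101101 → 3-byte char #6 = ED 93 BC.
Offset 19: leading byte 0xE3 = 11100011 → 3-byte char #7 = E3 82 AE.
Offset 22: leading byte 0xF0 = 11110000 → 4-byte char #8 = F0 A4 9C B3.
Leading byte 0xF0 = 11110000 matches 11110xxx → 4-byte sequence.
Byte 1: 0xF0 = 11110000, payload 000 (3 bits).
Byte 2: 0xA4 = 10100100 (10xxxxxx ✓), payload 100100.
Byte 3: 0x9C = 10011100 (10xxxxxx ✓), payload 011100.
Byte 4: 0xB3 = 10110011 (10xxxxxx ✓), payload 110011.
Concatenate: 000100100011100110011 = 0x24733 (21 bits → U+24733).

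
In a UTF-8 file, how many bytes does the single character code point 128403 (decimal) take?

4

U+1F593 = 0x1F593. UTF-8 uses 1 byte below 0x80, 2 below 0x800, 3 below 0x10000, 4 up to 0x10FFFF. 0x1F593 is in U+10000–U+10FFFF → 4 bytes.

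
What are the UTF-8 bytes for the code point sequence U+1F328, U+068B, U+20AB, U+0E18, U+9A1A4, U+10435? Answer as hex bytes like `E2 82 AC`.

U+1F328: 4-byte form → F0 9F 8C A8.
U+068B: 2-byte form → DA 8B.
U+20AB: 3-byte form → E2 82 AB.
U+0E18: 3-byte form → E0 B8 98.
U+9A1A4: 4-byte form → F2 9A 86 A4.
U+10435: 4-byte form → F0 90 90 B5.
Concatenated (20 bytes): F0 9F 8C A8 DA 8B E2 82 AB E0 B8 98 F2 9A 86 A4 F0 90 90 B5.

F0 9F 8C A8 DA 8B E2 82 AB E0 B8 98 F2 9A 86 A4 F0 90 90 B5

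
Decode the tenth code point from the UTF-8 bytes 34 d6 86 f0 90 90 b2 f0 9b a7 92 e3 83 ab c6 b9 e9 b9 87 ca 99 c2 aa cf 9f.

U+03DF

Offset 0: leading byte 0x34 = 00110100 → 1-byte char #1 = 34.
Offset 1: leading byte 0xD6 = 11010110 → 2-byte char #2 = D6 86.
Offset 3: leading byte 0xF0 = 11110000 → 4-byte char #3 = F0 90 90 B2.
Offset 7: leading byte 0xF0 = 11110000 → 4-byte char #4 = F0 9B A7 92.
Offset 11: leading byte 0xE3 = 11100011 → 3-byte char #5 = E3 83 AB.
Offset 14: leading byte 0xC6 = 11000110 → 2-byte char #6 = C6 B9.
Offset 16: leading byte 0xE9 = 11101001 → 3-byte char #7 = E9 B9 87.
Offset 19: leading byte 0xCA = 11001010 → 2-byte char #8 = CA 99.
Offset 21: leading byte 0xC2 = 11000010 → 2-byte char #9 = C2 AA.
Offset 23: leading byte 0xCF = 11001111 → 2-byte char #10 = CF 9F.
Leading byte 0xCF = 11001111 matches 110xxxxx → 2-byte sequence.
Byte 1: 0xCF = 11001111, payload 01111 (5 bits).
Byte 2: 0x9F = 10011111 (10xxxxxx ✓), payload 011111.
Concatenate: 01111011111 = 0x3DF (11 bits → U+03DF).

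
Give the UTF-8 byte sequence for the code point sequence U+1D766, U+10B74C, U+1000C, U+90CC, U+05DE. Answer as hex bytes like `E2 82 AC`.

F0 9D 9D A6 F4 8B 9D 8C F0 90 80 8C E9 83 8C D7 9E

U+1D766: 4-byte form → F0 9D 9D A6.
U+10B74C: 4-byte form → F4 8B 9D 8C.
U+1000C: 4-byte form → F0 90 80 8C.
U+90CC: 3-byte form → E9 83 8C.
U+05DE: 2-byte form → D7 9E.
Concatenated (17 bytes): F0 9D 9D A6 F4 8B 9D 8C F0 90 80 8C E9 83 8C D7 9E.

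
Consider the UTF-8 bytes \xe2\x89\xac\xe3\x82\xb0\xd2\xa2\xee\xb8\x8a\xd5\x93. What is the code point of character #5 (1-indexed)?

U+0553

Offset 0: leading byte 0xE2 = 11100010 → 3-byte char #1 = E2 89 AC.
Offset 3: leading byte 0xE3 = 11100011 → 3-byte char #2 = E3 82 B0.
Offset 6: leading byte 0xD2 = 11010010 → 2-byte char #3 = D2 A2.
Offset 8: leading byte 0xEE = 11101110 → 3-byte char #4 = EE B8 8A.
Offset 11: leading byte 0xD5 = 11010101 → 2-byte char #5 = D5 93.
Leading byte 0xD5 = 11010101 matches 110xxxxx → 2-byte sequence.
Byte 1: 0xD5 = 11010101, payload 10101 (5 bits).
Byte 2: 0x93 = 10010011 (10xxxxxx ✓), payload 010011.
Concatenate: 10101010011 = 0x553 (11 bits → U+0553).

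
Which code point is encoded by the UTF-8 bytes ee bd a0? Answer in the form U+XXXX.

U+EF60

Leading byte 0xEE = 11101110 matches 1110xxxx → 3-byte sequence.
Byte 1: 0xEE = 11101110, payload 1110 (4 bits).
Byte 2: 0xBD = 10111101 (10xxxxxx ✓), payload 111101.
Byte 3: 0xA0 = 10100000 (10xxxxxx ✓), payload 100000.
Concatenate: 1110111101100000 = 0xEF60 (16 bits → U+EF60).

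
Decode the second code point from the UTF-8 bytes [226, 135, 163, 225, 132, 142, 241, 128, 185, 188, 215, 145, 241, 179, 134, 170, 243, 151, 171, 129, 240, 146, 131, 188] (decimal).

Offset 0: leading byte 0xE2 = 11100010 → 3-byte char #1 = E2 87 A3.
Offset 3: leading byte 0xE1 = 11100001 → 3-byte char #2 = E1 84 8E.
Leading byte 0xE1 = 11100001 matches 1110xxxx → 3-byte sequence.
Byte 1: 0xE1 = 11100001, payload 0001 (4 bits).
Byte 2: 0x84 = 10000100 (10xxxxxx ✓), payload 000100.
Byte 3: 0x8E = 10001110 (10xxxxxx ✓), payload 001110.
Concatenate: 0001000100001110 = 0x110E (16 bits → U+110E).

U+110E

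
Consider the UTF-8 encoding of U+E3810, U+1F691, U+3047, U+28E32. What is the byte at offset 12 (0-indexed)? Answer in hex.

0xA8

U+E3810 → 4-byte form F3 A3 A0 90 at offsets 0–3.
U+1F691 → 4-byte form F0 9F 9A 91 at offsets 4–7.
U+3047 → 3-byte form E3 81 87 at offsets 8–10.
U+28E32 → 4-byte form F0 A8 B8 B2 at offsets 11–14.
Offset 12 falls in char 4's range; it's byte 2 of F0 A8 B8 B2 = 0xA8.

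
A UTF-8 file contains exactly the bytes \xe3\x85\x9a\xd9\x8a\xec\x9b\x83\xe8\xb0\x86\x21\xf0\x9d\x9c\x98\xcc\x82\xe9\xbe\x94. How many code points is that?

Byte at offset 0: 0xE3 = 11100011 → 3-byte char (#1). Advance 3.
Byte at offset 3: 0xD9 = 11011001 → 2-byte char (#2). Advance 2.
Byte at offset 5: 0xEC = 11101100 → 3-byte char (#3). Advance 3.
Byte at offset 8: 0xE8 = 11101000 → 3-byte char (#4). Advance 3.
Byte at offset 11: 0x21 = 00100001 → 1-byte char (#5). Advance 1.
Byte at offset 12: 0xF0 = 11110000 → 4-byte char (#6). Advance 4.
Byte at offset 16: 0xCC = 11001100 → 2-byte char (#7). Advance 2.
Byte at offset 18: 0xE9 = 11101001 → 3-byte char (#8). Advance 3.
Reached end at offset 21 after 8 code points.

8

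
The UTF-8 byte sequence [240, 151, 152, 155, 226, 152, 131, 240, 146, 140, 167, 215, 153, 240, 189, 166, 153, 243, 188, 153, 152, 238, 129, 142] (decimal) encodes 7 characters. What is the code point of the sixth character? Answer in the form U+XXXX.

U+FC658

Offset 0: leading byte 0xF0 = 11110000 → 4-byte char #1 = F0 97 98 9B.
Offset 4: leading byte 0xE2 = 11100010 → 3-byte char #2 = E2 98 83.
Offset 7: leading byte 0xF0 = 11110000 → 4-byte char #3 = F0 92 8C A7.
Offset 11: leading byte 0xD7 = 11010111 → 2-byte char #4 = D7 99.
Offset 13: leading byte 0xF0 = 11110000 → 4-byte char #5 = F0 BD A6 99.
Offset 17: leading byte 0xF3 = 11110011 → 4-byte char #6 = F3 BC 99 98.
Leading byte 0xF3 = 11110011 matches 11110xxx → 4-byte sequence.
Byte 1: 0xF3 = 11110011, payload 011 (3 bits).
Byte 2: 0xBC = 10111100 (10xxxxxx ✓), payload 111100.
Byte 3: 0x99 = 10011001 (10xxxxxx ✓), payload 011001.
Byte 4: 0x98 = 10011000 (10xxxxxx ✓), payload 011000.
Concatenate: 011111100011001011000 = 0xFC658 (21 bits → U+FC658).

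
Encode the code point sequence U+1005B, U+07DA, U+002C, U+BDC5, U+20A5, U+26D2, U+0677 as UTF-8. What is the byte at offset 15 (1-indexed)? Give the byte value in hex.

1-indexed offset 15 is 0-indexed offset 14.
U+1005B → 4-byte form F0 90 81 9B at offsets 0–3.
U+07DA → 2-byte form DF 9A at offsets 4–5.
U+002C → 1-byte form 2C at offsets 6–6.
U+BDC5 → 3-byte form EB B7 85 at offsets 7–9.
U+20A5 → 3-byte form E2 82 A5 at offsets 10–12.
U+26D2 → 3-byte form E2 9B 92 at offsets 13–15.
Offset 14 falls in char 6's range; it's byte 2 of E2 9B 92 = 0x9B.

0x9B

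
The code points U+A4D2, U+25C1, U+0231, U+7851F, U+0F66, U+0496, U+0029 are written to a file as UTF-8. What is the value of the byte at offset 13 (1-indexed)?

0xE0

1-indexed offset 13 is 0-indexed offset 12.
U+A4D2 → 3-byte form EA 93 92 at offsets 0–2.
U+25C1 → 3-byte form E2 97 81 at offsets 3–5.
U+0231 → 2-byte form C8 B1 at offsets 6–7.
U+7851F → 4-byte form F1 B8 94 9F at offsets 8–11.
U+0F66 → 3-byte form E0 BD A6 at offsets 12–14.
Offset 12 falls in char 5's range; it's byte 1 of E0 BD A6 = 0xE0.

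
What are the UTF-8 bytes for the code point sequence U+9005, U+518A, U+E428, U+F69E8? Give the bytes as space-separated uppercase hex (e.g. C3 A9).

E9 80 85 E5 86 8A EE 90 A8 F3 B6 A7 A8

U+9005: 3-byte form → E9 80 85.
U+518A: 3-byte form → E5 86 8A.
U+E428: 3-byte form → EE 90 A8.
U+F69E8: 4-byte form → F3 B6 A7 A8.
Concatenated (13 bytes): E9 80 85 E5 86 8A EE 90 A8 F3 B6 A7 A8.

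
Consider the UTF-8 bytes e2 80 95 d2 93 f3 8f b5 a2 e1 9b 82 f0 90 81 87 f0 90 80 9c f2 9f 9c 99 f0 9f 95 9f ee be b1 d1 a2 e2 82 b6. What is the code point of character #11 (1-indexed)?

U+20B6

Offset 0: leading byte 0xE2 = 11100010 → 3-byte char #1 = E2 80 95.
Offset 3: leading byte 0xD2 = 11010010 → 2-byte char #2 = D2 93.
Offset 5: leading byte 0xF3 = 11110011 → 4-byte char #3 = F3 8F B5 A2.
Offset 9: leading byte 0xE1 = 11100001 → 3-byte char #4 = E1 9B 82.
Offset 12: leading byte 0xF0 = 11110000 → 4-byte char #5 = F0 90 81 87.
Offset 16: leading byte 0xF0 = 11110000 → 4-byte char #6 = F0 90 80 9C.
Offset 20: leading byte 0xF2 = 11110010 → 4-byte char #7 = F2 9F 9C 99.
Offset 24: leading byte 0xF0 = 11110000 → 4-byte char #8 = F0 9F 95 9F.
Offset 28: leading byte 0xEE = 11101110 → 3-byte char #9 = EE BE B1.
Offset 31: leading byte 0xD1 = 11010001 → 2-byte char #10 = D1 A2.
Offset 33: leading byte 0xE2 = 11100010 → 3-byte char #11 = E2 82 B6.
Leading byte 0xE2 = 11100010 matches 1110xxxx → 3-byte sequence.
Byte 1: 0xE2 = 11100010, payload 0010 (4 bits).
Byte 2: 0x82 = 10000010 (10xxxxxx ✓), payload 000010.
Byte 3: 0xB6 = 10110110 (10xxxxxx ✓), payload 110110.
Concatenate: 0010000010110110 = 0x20B6 (16 bits → U+20B6).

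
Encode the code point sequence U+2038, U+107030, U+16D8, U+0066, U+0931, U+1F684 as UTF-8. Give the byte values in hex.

E2 80 B8 F4 87 80 B0 E1 9B 98 66 E0 A4 B1 F0 9F 9A 84

U+2038: 3-byte form → E2 80 B8.
U+107030: 4-byte form → F4 87 80 B0.
U+16D8: 3-byte form → E1 9B 98.
U+0066: 1-byte form → 66.
U+0931: 3-byte form → E0 A4 B1.
U+1F684: 4-byte form → F0 9F 9A 84.
Concatenated (18 bytes): E2 80 B8 F4 87 80 B0 E1 9B 98 66 E0 A4 B1 F0 9F 9A 84.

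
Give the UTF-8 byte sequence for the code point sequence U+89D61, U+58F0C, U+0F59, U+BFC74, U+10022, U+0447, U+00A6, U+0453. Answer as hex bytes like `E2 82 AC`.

F2 89 B5 A1 F1 98 BC 8C E0 BD 99 F2 BF B1 B4 F0 90 80 A2 D1 87 C2 A6 D1 93

U+89D61: 4-byte form → F2 89 B5 A1.
U+58F0C: 4-byte form → F1 98 BC 8C.
U+0F59: 3-byte form → E0 BD 99.
U+BFC74: 4-byte form → F2 BF B1 B4.
U+10022: 4-byte form → F0 90 80 A2.
U+0447: 2-byte form → D1 87.
U+00A6: 2-byte form → C2 A6.
U+0453: 2-byte form → D1 93.
Concatenated (25 bytes): F2 89 B5 A1 F1 98 BC 8C E0 BD 99 F2 BF B1 B4 F0 90 80 A2 D1 87 C2 A6 D1 93.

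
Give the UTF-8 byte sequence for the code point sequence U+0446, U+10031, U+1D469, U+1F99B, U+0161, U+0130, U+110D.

U+0446: 2-byte form → D1 86.
U+10031: 4-byte form → F0 90 80 B1.
U+1D469: 4-byte form → F0 9D 91 A9.
U+1F99B: 4-byte form → F0 9F A6 9B.
U+0161: 2-byte form → C5 A1.
U+0130: 2-byte form → C4 B0.
U+110D: 3-byte form → E1 84 8D.
Concatenated (21 bytes): D1 86 F0 90 80 B1 F0 9D 91 A9 F0 9F A6 9B C5 A1 C4 B0 E1 84 8D.

D1 86 F0 90 80 B1 F0 9D 91 A9 F0 9F A6 9B C5 A1 C4 B0 E1 84 8D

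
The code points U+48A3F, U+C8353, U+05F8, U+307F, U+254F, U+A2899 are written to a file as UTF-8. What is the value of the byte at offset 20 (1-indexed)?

1-indexed offset 20 is 0-indexed offset 19.
U+48A3F → 4-byte form F1 88 A8 BF at offsets 0–3.
U+C8353 → 4-byte form F3 88 8D 93 at offsets 4–7.
U+05F8 → 2-byte form D7 B8 at offsets 8–9.
U+307F → 3-byte form E3 81 BF at offsets 10–12.
U+254F → 3-byte form E2 95 8F at offsets 13–15.
U+A2899 → 4-byte form F2 A2 A2 99 at offsets 16–19.
Offset 19 falls in char 6's range; it's byte 4 of F2 A2 A2 99 = 0x99.

0x99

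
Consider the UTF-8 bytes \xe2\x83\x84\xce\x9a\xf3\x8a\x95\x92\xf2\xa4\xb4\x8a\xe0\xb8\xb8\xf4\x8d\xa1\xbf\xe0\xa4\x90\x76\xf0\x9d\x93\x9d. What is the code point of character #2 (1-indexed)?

U+039A

Offset 0: leading byte 0xE2 = 11100010 → 3-byte char #1 = E2 83 84.
Offset 3: leading byte 0xCE = 11001110 → 2-byte char #2 = CE 9A.
Leading byte 0xCE = 11001110 matches 110xxxxx → 2-byte sequence.
Byte 1: 0xCE = 11001110, payload 01110 (5 bits).
Byte 2: 0x9A = 10011010 (10xxxxxx ✓), payload 011010.
Concatenate: 01110011010 = 0x39A (11 bits → U+039A).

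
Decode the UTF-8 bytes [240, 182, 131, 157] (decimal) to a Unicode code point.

U+360DD

Leading byte 0xF0 = 11110000 matches 11110xxx → 4-byte sequence.
Byte 1: 0xF0 = 11110000, payload 000 (3 bits).
Byte 2: 0xB6 = 10110110 (10xxxxxx ✓), payload 110110.
Byte 3: 0x83 = 10000011 (10xxxxxx ✓), payload 000011.
Byte 4: 0x9D = 10011101 (10xxxxxx ✓), payload 011101.
Concatenate: 000110110000011011101 = 0x360DD (21 bits → U+360DD).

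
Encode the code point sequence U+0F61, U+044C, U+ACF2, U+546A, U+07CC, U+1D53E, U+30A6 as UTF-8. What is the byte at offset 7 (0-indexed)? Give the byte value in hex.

U+0F61 → 3-byte form E0 BD A1 at offsets 0–2.
U+044C → 2-byte form D1 8C at offsets 3–4.
U+ACF2 → 3-byte form EA B3 B2 at offsets 5–7.
Offset 7 falls in char 3's range; it's byte 3 of EA B3 B2 = 0xB2.

0xB2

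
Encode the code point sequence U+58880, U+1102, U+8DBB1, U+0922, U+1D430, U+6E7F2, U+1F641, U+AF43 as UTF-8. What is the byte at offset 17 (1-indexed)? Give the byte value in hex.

1-indexed offset 17 is 0-indexed offset 16.
U+58880 → 4-byte form F1 98 A2 80 at offsets 0–3.
U+1102 → 3-byte form E1 84 82 at offsets 4–6.
U+8DBB1 → 4-byte form F2 8D AE B1 at offsets 7–10.
U+0922 → 3-byte form E0 A4 A2 at offsets 11–13.
U+1D430 → 4-byte form F0 9D 90 B0 at offsets 14–17.
Offset 16 falls in char 5's range; it's byte 3 of F0 9D 90 B0 = 0x90.

0x90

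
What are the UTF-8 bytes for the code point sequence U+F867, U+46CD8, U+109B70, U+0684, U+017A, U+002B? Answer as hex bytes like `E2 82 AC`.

U+F867: 3-byte form → EF A1 A7.
U+46CD8: 4-byte form → F1 86 B3 98.
U+109B70: 4-byte form → F4 89 AD B0.
U+0684: 2-byte form → DA 84.
U+017A: 2-byte form → C5 BA.
U+002B: 1-byte form → 2B.
Concatenated (16 bytes): EF A1 A7 F1 86 B3 98 F4 89 AD B0 DA 84 C5 BA 2B.

EF A1 A7 F1 86 B3 98 F4 89 AD B0 DA 84 C5 BA 2B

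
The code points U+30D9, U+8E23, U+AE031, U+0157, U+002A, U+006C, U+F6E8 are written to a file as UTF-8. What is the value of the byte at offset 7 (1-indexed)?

1-indexed offset 7 is 0-indexed offset 6.
U+30D9 → 3-byte form E3 83 99 at offsets 0–2.
U+8E23 → 3-byte form E8 B8 A3 at offsets 3–5.
U+AE031 → 4-byte form F2 AE 80 B1 at offsets 6–9.
Offset 6 falls in char 3's range; it's byte 1 of F2 AE 80 B1 = 0xF2.

0xF2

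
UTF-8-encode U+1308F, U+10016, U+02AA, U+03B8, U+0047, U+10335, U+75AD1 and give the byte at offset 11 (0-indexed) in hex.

0xB8

U+1308F → 4-byte form F0 93 82 8F at offsets 0–3.
U+10016 → 4-byte form F0 90 80 96 at offsets 4–7.
U+02AA → 2-byte form CA AA at offsets 8–9.
U+03B8 → 2-byte form CE B8 at offsets 10–11.
Offset 11 falls in char 4's range; it's byte 2 of CE B8 = 0xB8.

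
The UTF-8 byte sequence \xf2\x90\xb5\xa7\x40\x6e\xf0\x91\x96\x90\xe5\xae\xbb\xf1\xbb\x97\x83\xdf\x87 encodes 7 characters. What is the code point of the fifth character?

Offset 0: leading byte 0xF2 = 11110010 → 4-byte char #1 = F2 90 B5 A7.
Offset 4: leading byte 0x40 = 01000000 → 1-byte char #2 = 40.
Offset 5: leading byte 0x6E = 01101110 → 1-byte char #3 = 6E.
Offset 6: leading byte 0xF0 = 11110000 → 4-byte char #4 = F0 91 96 90.
Offset 10: leading byte 0xE5 = 11100101 → 3-byte char #5 = E5 AE BB.
Leading byte 0xE5 = 11100101 matches 1110xxxx → 3-byte sequence.
Byte 1: 0xE5 = 11100101, payload 0101 (4 bits).
Byte 2: 0xAE = 10101110 (10xxxxxx ✓), payload 101110.
Byte 3: 0xBB = 10111011 (10xxxxxx ✓), payload 111011.
Concatenate: 0101101110111011 = 0x5BBB (16 bits → U+5BBB).

U+5BBB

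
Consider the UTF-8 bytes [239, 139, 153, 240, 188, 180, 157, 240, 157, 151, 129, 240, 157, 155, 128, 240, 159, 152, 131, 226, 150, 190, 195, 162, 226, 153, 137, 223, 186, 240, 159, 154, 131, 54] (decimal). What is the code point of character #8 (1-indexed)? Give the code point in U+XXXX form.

U+2649

Offset 0: leading byte 0xEF = 11101111 → 3-byte char #1 = EF 8B 99.
Offset 3: leading byte 0xF0 = 11110000 → 4-byte char #2 = F0 BC B4 9D.
Offset 7: leading byte 0xF0 = 11110000 → 4-byte char #3 = F0 9D 97 81.
Offset 11: leading byte 0xF0 = 11110000 → 4-byte char #4 = F0 9D 9B 80.
Offset 15: leading byte 0xF0 = 11110000 → 4-byte char #5 = F0 9F 98 83.
Offset 19: leading byte 0xE2 = 11100010 → 3-byte char #6 = E2 96 BE.
Offset 22: leading byte 0xC3 = 11000011 → 2-byte char #7 = C3 A2.
Offset 24: leading byte 0xE2 = 11100010 → 3-byte char #8 = E2 99 89.
Leading byte 0xE2 = 11100010 matches 1110xxxx → 3-byte sequence.
Byte 1: 0xE2 = 11100010, payload 0010 (4 bits).
Byte 2: 0x99 = 10011001 (10xxxxxx ✓), payload 011001.
Byte 3: 0x89 = 10001001 (10xxxxxx ✓), payload 001001.
Concatenate: 0010011001001001 = 0x2649 (16 bits → U+2649).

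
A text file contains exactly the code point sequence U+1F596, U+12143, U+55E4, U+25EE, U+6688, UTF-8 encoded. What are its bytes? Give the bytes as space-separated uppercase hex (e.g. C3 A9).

U+1F596: 4-byte form → F0 9F 96 96.
U+12143: 4-byte form → F0 92 85 83.
U+55E4: 3-byte form → E5 97 A4.
U+25EE: 3-byte form → E2 97 AE.
U+6688: 3-byte form → E6 9A 88.
Concatenated (17 bytes): F0 9F 96 96 F0 92 85 83 E5 97 A4 E2 97 AE E6 9A 88.

F0 9F 96 96 F0 92 85 83 E5 97 A4 E2 97 AE E6 9A 88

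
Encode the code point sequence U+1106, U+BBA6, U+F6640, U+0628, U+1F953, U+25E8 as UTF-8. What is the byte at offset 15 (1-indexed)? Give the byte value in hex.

1-indexed offset 15 is 0-indexed offset 14.
U+1106 → 3-byte form E1 84 86 at offsets 0–2.
U+BBA6 → 3-byte form EB AE A6 at offsets 3–5.
U+F6640 → 4-byte form F3 B6 99 80 at offsets 6–9.
U+0628 → 2-byte form D8 A8 at offsets 10–11.
U+1F953 → 4-byte form F0 9F A5 93 at offsets 12–15.
Offset 14 falls in char 5's range; it's byte 3 of F0 9F A5 93 = 0xA5.

0xA5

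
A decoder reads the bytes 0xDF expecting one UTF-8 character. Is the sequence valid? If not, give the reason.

Leading byte 0xDF = 11011111 → 2-byte form, but only 1 byte is present.

invalid (sequence truncated)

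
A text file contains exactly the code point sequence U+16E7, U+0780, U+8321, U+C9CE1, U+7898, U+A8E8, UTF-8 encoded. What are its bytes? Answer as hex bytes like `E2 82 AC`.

E1 9B A7 DE 80 E8 8C A1 F3 89 B3 A1 E7 A2 98 EA A3 A8

U+16E7: 3-byte form → E1 9B A7.
U+0780: 2-byte form → DE 80.
U+8321: 3-byte form → E8 8C A1.
U+C9CE1: 4-byte form → F3 89 B3 A1.
U+7898: 3-byte form → E7 A2 98.
U+A8E8: 3-byte form → EA A3 A8.
Concatenated (18 bytes): E1 9B A7 DE 80 E8 8C A1 F3 89 B3 A1 E7 A2 98 EA A3 A8.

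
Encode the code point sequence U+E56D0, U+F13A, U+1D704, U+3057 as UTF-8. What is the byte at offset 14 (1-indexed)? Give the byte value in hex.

1-indexed offset 14 is 0-indexed offset 13.
U+E56D0 → 4-byte form F3 A5 9B 90 at offsets 0–3.
U+F13A → 3-byte form EF 84 BA at offsets 4–6.
U+1D704 → 4-byte form F0 9D 9C 84 at offsets 7–10.
U+3057 → 3-byte form E3 81 97 at offsets 11–13.
Offset 13 falls in char 4's range; it's byte 3 of E3 81 97 = 0x97.

0x97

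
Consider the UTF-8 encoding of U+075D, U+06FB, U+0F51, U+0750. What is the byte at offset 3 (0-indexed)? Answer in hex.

0xBB

U+075D → 2-byte form DD 9D at offsets 0–1.
U+06FB → 2-byte form DB BB at offsets 2–3.
Offset 3 falls in char 2's range; it's byte 2 of DB BB = 0xBB.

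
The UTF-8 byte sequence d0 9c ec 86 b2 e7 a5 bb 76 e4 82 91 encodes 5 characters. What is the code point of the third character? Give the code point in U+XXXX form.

U+797B

Offset 0: leading byte 0xD0 = 11010000 → 2-byte char #1 = D0 9C.
Offset 2: leading byte 0xEC = 11101100 → 3-byte char #2 = EC 86 B2.
Offset 5: leading byte 0xE7 = 11100111 → 3-byte char #3 = E7 A5 BB.
Leading byte 0xE7 = 11100111 matches 1110xxxx → 3-byte sequence.
Byte 1: 0xE7 = 11100111, payload 0111 (4 bits).
Byte 2: 0xA5 = 10100101 (10xxxxxx ✓), payload 100101.
Byte 3: 0xBB = 10111011 (10xxxxxx ✓), payload 111011.
Concatenate: 0111100101111011 = 0x797B (16 bits → U+797B).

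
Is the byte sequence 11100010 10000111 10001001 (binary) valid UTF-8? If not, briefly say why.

valid

Leading byte 0xE2 = 11100010 → 3-byte form.
Continuation bytes 0x87=10000111, 0x89=10001001 all match 10xxxxxx.
Decoded value 0x21C9 is ≥ 0x800 (shortest form) and not a surrogate.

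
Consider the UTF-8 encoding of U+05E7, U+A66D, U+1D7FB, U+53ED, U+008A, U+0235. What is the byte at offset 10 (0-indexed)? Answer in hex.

0x8F

U+05E7 → 2-byte form D7 A7 at offsets 0–1.
U+A66D → 3-byte form EA 99 AD at offsets 2–4.
U+1D7FB → 4-byte form F0 9D 9F BB at offsets 5–8.
U+53ED → 3-byte form E5 8F AD at offsets 9–11.
Offset 10 falls in char 4's range; it's byte 2 of E5 8F AD = 0x8F.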